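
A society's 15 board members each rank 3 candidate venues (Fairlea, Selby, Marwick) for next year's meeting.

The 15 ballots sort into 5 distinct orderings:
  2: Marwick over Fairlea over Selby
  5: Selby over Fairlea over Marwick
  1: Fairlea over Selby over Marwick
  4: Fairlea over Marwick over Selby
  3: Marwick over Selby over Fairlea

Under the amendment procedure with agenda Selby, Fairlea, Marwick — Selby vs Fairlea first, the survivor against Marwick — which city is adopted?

Round 1: Selby vs Fairlea — 8–7, Selby advances.
Round 2: Selby vs Marwick — 6–9, Marwick advances.
The agenda winner is Marwick.

Marwick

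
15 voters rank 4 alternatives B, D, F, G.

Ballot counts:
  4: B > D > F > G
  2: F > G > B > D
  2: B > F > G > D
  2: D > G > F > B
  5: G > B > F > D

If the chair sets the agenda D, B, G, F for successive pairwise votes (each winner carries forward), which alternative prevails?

Round 1: D vs B — 2–13, B advances.
Round 2: B vs G — 6–9, G advances.
Round 3: G vs F — 7–8, F advances.
F survives the agenda.

F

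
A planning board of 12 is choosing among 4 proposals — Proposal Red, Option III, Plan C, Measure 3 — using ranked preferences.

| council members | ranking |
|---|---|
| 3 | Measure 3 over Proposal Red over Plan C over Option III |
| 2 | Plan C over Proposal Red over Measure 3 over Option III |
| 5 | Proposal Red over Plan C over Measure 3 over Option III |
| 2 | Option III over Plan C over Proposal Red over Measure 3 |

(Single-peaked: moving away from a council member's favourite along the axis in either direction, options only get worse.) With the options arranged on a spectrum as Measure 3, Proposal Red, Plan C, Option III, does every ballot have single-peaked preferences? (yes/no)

yes

Axis positions: Measure 3=1, Proposal Red=2, Plan C=3, Option III=4.
Group 1 (peak Measure 3 at position 1): ranking walks positions 1-2-3-4, expanding outward from the peak — single-peaked.
Group 2 (peak Plan C at position 3): ranking walks positions 3-2-1-4, expanding outward from the peak — single-peaked.
Group 3 (peak Proposal Red at position 2): ranking walks positions 2-3-1-4, expanding outward from the peak — single-peaked.
Group 4 (peak Option III at position 4): ranking walks positions 4-3-2-1, expanding outward from the peak — single-peaked.
Every ranking is single-peaked on this axis.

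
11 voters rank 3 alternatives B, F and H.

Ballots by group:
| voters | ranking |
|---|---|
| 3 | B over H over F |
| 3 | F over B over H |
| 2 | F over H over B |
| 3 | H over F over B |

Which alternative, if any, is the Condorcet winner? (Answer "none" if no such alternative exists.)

Head-to-head results (11 voters):
B vs F: 3 for B, 8 for F — F by 8–3.
B vs H: 6 to 5, B.
F vs H: 3+2 = 5 for F, 6 for H — H by 6–5.
No alternative is unbeaten: B loses to F; F loses to H; H loses to B. In particular B → H → F → B is a majority cycle — no Condorcet winner exists.

none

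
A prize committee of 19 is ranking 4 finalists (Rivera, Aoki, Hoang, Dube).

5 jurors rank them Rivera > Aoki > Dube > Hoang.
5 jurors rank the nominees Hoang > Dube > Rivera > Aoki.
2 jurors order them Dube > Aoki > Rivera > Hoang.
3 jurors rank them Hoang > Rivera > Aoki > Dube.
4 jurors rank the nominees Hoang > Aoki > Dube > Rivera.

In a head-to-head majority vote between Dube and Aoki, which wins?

Ballots ranking Dube above Aoki: 5 + 2 = 7.
Ballots ranking Aoki above Dube: 19 − 7 = 12.
Aoki wins the head-to-head 12–7.

Aoki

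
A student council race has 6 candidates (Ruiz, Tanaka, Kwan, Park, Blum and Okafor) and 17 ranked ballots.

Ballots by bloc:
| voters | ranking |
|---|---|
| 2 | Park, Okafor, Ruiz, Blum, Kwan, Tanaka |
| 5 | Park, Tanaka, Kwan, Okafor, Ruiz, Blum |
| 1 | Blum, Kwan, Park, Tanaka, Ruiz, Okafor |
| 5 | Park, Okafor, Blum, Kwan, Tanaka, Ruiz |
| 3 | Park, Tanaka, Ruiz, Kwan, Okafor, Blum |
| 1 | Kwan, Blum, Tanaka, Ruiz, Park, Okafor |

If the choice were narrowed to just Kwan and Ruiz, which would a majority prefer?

Kwan

Ballots ranking Kwan above Ruiz: 5 + 1 + 5 + 1 = 12.
Ballots ranking Ruiz above Kwan: 17 − 12 = 5.
Kwan wins the head-to-head 12–5.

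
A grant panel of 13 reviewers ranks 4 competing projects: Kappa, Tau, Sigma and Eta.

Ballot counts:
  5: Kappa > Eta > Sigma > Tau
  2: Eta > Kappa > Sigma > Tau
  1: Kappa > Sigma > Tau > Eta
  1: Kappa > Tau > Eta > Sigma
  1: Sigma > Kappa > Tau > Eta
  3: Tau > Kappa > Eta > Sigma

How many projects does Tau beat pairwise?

Tau against each rival (13 reviewers):
Tau–Kappa: Kappa 10–3.
Tau vs Sigma: Sigma wins 9–4.
Tau–Eta: Eta 7–6.
Tau beats no one; loses to Kappa, Sigma, Eta — 0 pairwise wins.

0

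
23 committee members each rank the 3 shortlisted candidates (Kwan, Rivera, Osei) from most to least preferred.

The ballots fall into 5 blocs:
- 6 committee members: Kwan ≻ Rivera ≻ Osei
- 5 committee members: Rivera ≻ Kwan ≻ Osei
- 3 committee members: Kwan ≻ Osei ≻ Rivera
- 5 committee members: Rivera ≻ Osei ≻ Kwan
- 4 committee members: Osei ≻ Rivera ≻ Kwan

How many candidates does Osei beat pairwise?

Osei against each rival (23 committee members):
Osei vs Kwan: 5+4 = 9 for Osei, 14 for Kwan — Kwan by 14–9.
Osei vs Rivera: Osei preferred on 3+4 = 7 ballots; Rivera wins 16–7.
Osei beats no one; loses to Kwan, Rivera — 0 pairwise wins.

0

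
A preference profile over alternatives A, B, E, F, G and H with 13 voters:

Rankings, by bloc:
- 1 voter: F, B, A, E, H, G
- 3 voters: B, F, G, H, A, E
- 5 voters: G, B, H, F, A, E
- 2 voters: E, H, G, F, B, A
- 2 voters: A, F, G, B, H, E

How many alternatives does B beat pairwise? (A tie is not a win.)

4

B against each rival (13 voters):
B–A: B 11–2.
B vs E: 1+3+5+2 = 11 for B, 2 for E — B by 11–2.
B vs F: B wins 8–5.
B vs G: 1+3 = 4 for B, 9 for G — G by 9–4.
B vs H: 11 to 2, B.
B beats A, E, F, H; loses to G — 4 pairwise wins.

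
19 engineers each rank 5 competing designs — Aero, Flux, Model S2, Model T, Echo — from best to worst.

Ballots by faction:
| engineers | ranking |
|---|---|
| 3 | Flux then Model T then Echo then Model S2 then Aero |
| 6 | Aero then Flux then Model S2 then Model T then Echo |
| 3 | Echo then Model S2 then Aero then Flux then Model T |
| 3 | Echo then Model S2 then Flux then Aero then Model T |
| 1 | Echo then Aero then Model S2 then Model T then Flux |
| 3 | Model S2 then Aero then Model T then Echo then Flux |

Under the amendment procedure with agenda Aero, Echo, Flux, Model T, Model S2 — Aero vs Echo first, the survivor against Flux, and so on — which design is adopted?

Round 1: Aero vs Echo — 9–10, Echo advances.
Round 2: Echo vs Flux — 10–9, Echo advances.
Round 3: Echo vs Model T — 7–12, Model T advances.
Round 4: Model T vs Model S2 — 3–16, Model S2 advances.
The agenda winner is Model S2.

Model S2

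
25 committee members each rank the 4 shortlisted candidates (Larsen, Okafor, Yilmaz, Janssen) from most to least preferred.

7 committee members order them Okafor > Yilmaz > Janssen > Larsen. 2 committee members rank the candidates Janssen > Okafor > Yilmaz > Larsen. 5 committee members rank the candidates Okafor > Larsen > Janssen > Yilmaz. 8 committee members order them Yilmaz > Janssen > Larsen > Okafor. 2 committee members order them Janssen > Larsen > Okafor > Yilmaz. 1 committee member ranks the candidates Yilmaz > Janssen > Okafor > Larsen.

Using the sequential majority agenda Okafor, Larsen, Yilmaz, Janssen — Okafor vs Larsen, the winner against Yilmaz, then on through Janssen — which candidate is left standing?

Janssen

Round 1: Okafor vs Larsen — 15–10, Okafor advances.
Round 2: Okafor vs Yilmaz — 16–9, Okafor advances.
Round 3: Okafor vs Janssen — 12–13, Janssen advances.
Janssen survives the agenda.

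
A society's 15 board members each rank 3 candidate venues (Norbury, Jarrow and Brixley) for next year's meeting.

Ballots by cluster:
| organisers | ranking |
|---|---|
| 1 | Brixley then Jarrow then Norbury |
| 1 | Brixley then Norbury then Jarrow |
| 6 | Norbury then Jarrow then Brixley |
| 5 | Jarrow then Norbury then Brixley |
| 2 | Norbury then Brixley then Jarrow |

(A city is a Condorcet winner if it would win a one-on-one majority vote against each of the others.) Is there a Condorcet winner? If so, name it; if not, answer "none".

Norbury

Pairwise majorities:
Norbury vs Jarrow: Norbury is ranked higher on 1+6+2 = 9 ballots, Jarrow on 6. Norbury wins 9–6.
Norbury vs Brixley: 13 to 2, Norbury.
Jarrow vs Brixley: Jarrow preferred on 6+5 = 11 ballots; Jarrow wins 11–4.
Norbury beats each of Jarrow, Brixley — Norbury is the Condorcet winner.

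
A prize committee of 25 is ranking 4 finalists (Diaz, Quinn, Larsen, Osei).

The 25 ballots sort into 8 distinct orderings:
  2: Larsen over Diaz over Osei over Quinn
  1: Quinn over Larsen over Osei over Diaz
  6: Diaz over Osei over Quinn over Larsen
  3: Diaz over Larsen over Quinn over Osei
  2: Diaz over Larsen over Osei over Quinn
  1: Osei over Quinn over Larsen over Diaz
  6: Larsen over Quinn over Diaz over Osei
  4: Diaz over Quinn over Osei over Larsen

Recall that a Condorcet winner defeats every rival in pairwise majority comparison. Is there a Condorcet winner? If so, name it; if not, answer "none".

Diaz

Head-to-head results (25 jurors):
Diaz vs Quinn: 17 to 8, Diaz.
Diaz vs Larsen: 15 to 10, Diaz.
Diaz vs Osei: 23 to 2, Diaz.
Quinn vs Larsen: Quinn is ranked higher on 1+6+1+4 = 12 ballots, Larsen on 13. Larsen wins 13–12.
Quinn vs Osei: 1+3+6+4 = 14 for Quinn, 11 for Osei — Quinn by 14–11.
Larsen vs Osei: Larsen preferred on 2+1+3+2+6 = 14 ballots; Larsen wins 14–11.
Diaz defeats every rival head-to-head and is the Condorcet winner.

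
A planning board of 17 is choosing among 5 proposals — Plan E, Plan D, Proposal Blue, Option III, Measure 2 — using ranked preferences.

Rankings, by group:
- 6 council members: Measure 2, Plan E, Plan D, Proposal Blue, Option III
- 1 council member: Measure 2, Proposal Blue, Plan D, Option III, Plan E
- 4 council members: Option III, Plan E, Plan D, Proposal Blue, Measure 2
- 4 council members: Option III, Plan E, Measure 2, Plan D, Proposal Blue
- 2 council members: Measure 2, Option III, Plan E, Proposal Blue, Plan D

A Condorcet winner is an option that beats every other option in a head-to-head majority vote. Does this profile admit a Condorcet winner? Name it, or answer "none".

Pairwise majorities:
Plan E vs Plan D: 6+4+4+2 = 16 for Plan E, 1 for Plan D — Plan E by 16–1.
Plan E vs Proposal Blue: 6+4+4+2 = 16 for Plan E, 1 for Proposal Blue — Plan E by 16–1.
Plan E vs Option III: 6 to 11, Option III.
Plan E vs Measure 2: 8 to 9, Measure 2.
Plan D vs Proposal Blue: Plan D is ranked higher on 6+4+4 = 14 ballots, Proposal Blue on 3. Plan D wins 14–3.
Plan D vs Option III: 6+1 = 7 for Plan D, 10 for Option III — Option III by 10–7.
Plan D vs Measure 2: Plan D is ranked higher on 4 ballots, Measure 2 on 13. Measure 2 wins 13–4.
Proposal Blue vs Option III: Proposal Blue preferred on 6+1 = 7 ballots; Option III wins 10–7.
Proposal Blue vs Measure 2: Proposal Blue is ranked higher on 4 ballots, Measure 2 on 13. Measure 2 wins 13–4.
Option III vs Measure 2: Option III is ranked higher on 4+4 = 8 ballots, Measure 2 on 9. Measure 2 wins 9–8.
Only Measure 2 has no losses; Measure 2 is the Condorcet winner.

Measure 2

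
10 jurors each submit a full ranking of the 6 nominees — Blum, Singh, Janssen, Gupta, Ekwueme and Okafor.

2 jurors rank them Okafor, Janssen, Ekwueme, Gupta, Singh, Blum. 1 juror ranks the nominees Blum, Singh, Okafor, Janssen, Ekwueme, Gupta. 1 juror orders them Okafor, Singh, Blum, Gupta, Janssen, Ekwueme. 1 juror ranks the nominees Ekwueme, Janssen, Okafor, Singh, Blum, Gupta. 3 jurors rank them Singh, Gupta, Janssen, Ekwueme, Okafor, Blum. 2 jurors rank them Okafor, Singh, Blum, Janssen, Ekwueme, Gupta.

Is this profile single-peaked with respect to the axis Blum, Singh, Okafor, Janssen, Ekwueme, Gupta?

Axis positions: Blum=1, Singh=2, Okafor=3, Janssen=4, Ekwueme=5, Gupta=6.
Group 1 (peak Okafor at position 3): ranking walks positions 3-4-5-6-2-1, expanding outward from the peak — single-peaked.
Group 2 (peak Blum at position 1): ranking walks positions 1-2-3-4-5-6, expanding outward from the peak — single-peaked.
Group 3: ranking walks positions 3-2-1-6-4-5; Gupta is ranked above Janssen even though Janssen lies between Gupta and the peak Okafor on the axis — preferences dip and rise again. Not single-peaked.
Group 4 (peak Ekwueme at position 5): ranking walks positions 5-4-3-2-1-6, expanding outward from the peak — single-peaked.
Group 5: ranking walks positions 2-6-4-5-3-1; Gupta is ranked above Okafor even though Okafor lies between Gupta and the peak Singh on the axis — preferences dip and rise again. Not single-peaked.
Group 6 (peak Okafor at position 3): ranking walks positions 3-2-1-4-5-6, expanding outward from the peak — single-peaked.
Group 3 violates single-peakedness, so the profile is not single-peaked on this axis.

no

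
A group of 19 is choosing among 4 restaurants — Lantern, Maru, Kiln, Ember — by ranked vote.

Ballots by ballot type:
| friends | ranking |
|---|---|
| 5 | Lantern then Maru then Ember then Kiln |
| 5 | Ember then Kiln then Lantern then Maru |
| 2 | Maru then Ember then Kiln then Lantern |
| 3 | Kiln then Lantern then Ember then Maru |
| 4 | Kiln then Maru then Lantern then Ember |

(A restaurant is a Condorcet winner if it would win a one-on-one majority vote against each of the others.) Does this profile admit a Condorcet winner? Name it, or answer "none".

Head-to-head results (19 friends):
Lantern vs Maru: Lantern preferred on 5+5+3 = 13 ballots; Lantern wins 13–6.
Lantern vs Kiln: 5 to 14, Kiln.
Lantern vs Ember: 12 to 7, Lantern.
Maru vs Kiln: Maru preferred on 5+2 = 7 ballots; Kiln wins 12–7.
Maru vs Ember: Maru preferred on 5+2+4 = 11 ballots; Maru wins 11–8.
Kiln vs Ember: Kiln is ranked higher on 3+4 = 7 ballots, Ember on 12. Ember wins 12–7.
Every restaurant loses at least once (Lantern loses to Kiln; Maru loses to Lantern; Kiln loses to Ember; Ember loses to Lantern). The majority relation contains the cycle Lantern beats Ember beats Kiln beats Lantern, so there is no Condorcet winner.

none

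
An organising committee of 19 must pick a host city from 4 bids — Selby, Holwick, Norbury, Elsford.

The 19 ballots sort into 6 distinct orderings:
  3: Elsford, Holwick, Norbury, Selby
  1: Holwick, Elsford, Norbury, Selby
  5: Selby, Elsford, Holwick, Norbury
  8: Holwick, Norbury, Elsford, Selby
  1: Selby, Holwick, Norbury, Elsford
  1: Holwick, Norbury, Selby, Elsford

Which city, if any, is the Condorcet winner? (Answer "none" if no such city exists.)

Holwick

Head-to-head results (19 organisers):
Selby vs Holwick: Holwick, 13–6.
Selby–Norbury: Norbury 13–6.
Selby vs Elsford: Elsford, 12–7.
Holwick–Norbury: Holwick 19–0.
Holwick vs Elsford: Holwick, 11–8.
Norbury–Elsford: Norbury 10–9.
Only Holwick has no losses; Holwick is the Condorcet winner.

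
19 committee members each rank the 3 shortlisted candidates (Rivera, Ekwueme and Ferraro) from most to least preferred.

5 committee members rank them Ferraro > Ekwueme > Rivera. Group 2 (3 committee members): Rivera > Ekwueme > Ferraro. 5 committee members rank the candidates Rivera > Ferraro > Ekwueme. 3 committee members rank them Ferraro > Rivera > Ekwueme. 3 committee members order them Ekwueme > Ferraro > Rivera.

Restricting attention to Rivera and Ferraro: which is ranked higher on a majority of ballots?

Ballots ranking Rivera above Ferraro: 3 + 5 = 8.
Ballots ranking Ferraro above Rivera: 19 − 8 = 11.
Ferraro wins the head-to-head 11–8.

Ferraro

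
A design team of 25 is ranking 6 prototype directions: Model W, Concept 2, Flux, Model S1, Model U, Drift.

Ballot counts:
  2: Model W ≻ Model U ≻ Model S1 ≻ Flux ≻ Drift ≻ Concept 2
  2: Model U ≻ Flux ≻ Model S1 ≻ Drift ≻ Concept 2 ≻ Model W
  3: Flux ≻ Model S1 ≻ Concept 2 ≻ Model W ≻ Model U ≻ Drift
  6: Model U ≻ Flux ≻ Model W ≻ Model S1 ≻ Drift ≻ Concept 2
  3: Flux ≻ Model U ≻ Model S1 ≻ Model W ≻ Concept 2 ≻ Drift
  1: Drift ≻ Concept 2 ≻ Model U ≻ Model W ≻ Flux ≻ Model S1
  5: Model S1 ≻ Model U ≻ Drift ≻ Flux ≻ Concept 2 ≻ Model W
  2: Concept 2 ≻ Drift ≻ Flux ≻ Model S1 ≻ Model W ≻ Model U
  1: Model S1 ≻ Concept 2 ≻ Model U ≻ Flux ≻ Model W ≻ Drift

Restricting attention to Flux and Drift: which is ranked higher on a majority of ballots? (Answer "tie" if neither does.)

Flux

Ballots ranking Flux above Drift: 2 + 2 + 3 + 6 + 3 + 1 = 17.
Ballots ranking Drift above Flux: 25 − 17 = 8.
Flux wins the head-to-head 17–8.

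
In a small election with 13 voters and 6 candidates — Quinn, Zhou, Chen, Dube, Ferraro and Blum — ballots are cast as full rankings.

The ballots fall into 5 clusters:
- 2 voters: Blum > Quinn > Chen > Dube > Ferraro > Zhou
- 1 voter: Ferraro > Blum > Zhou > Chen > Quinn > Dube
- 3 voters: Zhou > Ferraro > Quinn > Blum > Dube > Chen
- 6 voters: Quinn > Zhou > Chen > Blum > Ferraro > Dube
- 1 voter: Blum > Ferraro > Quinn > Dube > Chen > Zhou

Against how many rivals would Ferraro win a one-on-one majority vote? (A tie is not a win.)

1

Ferraro against each rival (13 voters):
Ferraro vs Quinn: Quinn wins 8–5.
Ferraro vs Zhou: Ferraro preferred on 2+1+1 = 4 ballots; Zhou wins 9–4.
Ferraro vs Chen: 5 to 8, Chen.
Ferraro vs Dube: Ferraro preferred on 1+3+6+1 = 11 ballots; Ferraro wins 11–2.
Ferraro–Blum: Blum 9–4.
Ferraro beats Dube; loses to Quinn, Zhou, Chen, Blum — 1 pairwise win.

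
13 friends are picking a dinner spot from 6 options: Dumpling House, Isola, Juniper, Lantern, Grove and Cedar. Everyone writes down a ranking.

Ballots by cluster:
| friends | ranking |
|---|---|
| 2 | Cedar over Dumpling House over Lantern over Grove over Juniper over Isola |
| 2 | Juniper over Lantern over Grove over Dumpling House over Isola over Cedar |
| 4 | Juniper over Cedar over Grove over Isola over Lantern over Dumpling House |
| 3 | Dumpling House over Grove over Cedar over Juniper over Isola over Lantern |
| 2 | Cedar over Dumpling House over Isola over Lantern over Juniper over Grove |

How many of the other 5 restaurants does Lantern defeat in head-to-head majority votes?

0

Lantern against each rival (13 friends):
Lantern vs Dumpling House: Lantern preferred on 2+4 = 6 ballots; Dumpling House wins 7–6.
Lantern vs Isola: 4 to 9, Isola.
Lantern–Juniper: Juniper 9–4.
Lantern vs Grove: Grove wins 7–6.
Lantern vs Cedar: Cedar, 11–2.
Lantern beats no one; loses to Dumpling House, Isola, Juniper, Grove, Cedar — 0 pairwise wins.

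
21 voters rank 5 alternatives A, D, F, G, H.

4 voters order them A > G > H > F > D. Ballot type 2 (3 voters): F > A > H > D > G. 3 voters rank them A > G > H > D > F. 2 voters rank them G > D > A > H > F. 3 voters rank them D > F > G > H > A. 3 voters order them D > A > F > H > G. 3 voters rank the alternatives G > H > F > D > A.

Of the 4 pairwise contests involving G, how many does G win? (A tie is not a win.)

3

G against each rival (21 voters):
G vs A: A wins 13–8.
G–D: G 12–9.
G vs F: G, 12–9.
G–H: G 15–6.
G beats D, F, H; loses to A — 3 pairwise wins.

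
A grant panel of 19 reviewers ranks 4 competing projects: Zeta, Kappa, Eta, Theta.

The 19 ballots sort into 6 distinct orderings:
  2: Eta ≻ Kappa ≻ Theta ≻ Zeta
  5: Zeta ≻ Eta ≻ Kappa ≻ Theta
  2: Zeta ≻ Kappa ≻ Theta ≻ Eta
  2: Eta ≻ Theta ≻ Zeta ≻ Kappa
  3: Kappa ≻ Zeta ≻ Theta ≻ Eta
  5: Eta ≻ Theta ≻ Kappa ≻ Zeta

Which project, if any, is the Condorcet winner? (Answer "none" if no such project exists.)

Head-to-head results (19 reviewers):
Zeta vs Kappa: Zeta is ranked higher on 5+2+2 = 9 ballots, Kappa on 10. Kappa wins 10–9.
Zeta–Eta: Zeta 10–9.
Zeta–Theta: Zeta 10–9.
Kappa vs Eta: 2+3 = 5 for Kappa, 14 for Eta — Eta by 14–5.
Kappa–Theta: Kappa 12–7.
Eta vs Theta: Eta wins 14–5.
Every project loses at least once (Zeta loses to Kappa; Kappa loses to Eta; Eta loses to Zeta; Theta loses to Zeta). The majority relation contains the cycle Zeta → Eta → Kappa → Zeta, so there is no Condorcet winner.

none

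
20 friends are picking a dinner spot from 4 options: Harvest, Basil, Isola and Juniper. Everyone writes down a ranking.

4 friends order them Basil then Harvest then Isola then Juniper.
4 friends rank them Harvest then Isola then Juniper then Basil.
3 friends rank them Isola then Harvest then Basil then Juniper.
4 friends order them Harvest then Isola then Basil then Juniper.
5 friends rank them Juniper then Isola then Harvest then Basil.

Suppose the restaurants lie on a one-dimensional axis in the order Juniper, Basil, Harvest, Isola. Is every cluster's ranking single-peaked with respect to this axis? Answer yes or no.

Axis positions: Juniper=1, Basil=2, Harvest=3, Isola=4.
Cluster 1 (peak Basil at position 2): ranking walks positions 2-3-4-1, expanding outward from the peak — single-peaked.
Cluster 2: ranking walks positions 3-4-1-2; Juniper is ranked above Basil even though Basil lies between Juniper and the peak Harvest on the axis — preferences dip and rise again. Not single-peaked.
Cluster 3 (peak Isola at position 4): ranking walks positions 4-3-2-1, expanding outward from the peak — single-peaked.
Cluster 4 (peak Harvest at position 3): ranking walks positions 3-4-2-1, expanding outward from the peak — single-peaked.
Cluster 5: ranking walks positions 1-4-3-2; Isola is ranked above Basil even though Basil lies between Isola and the peak Juniper on the axis — preferences dip and rise again. Not single-peaked.
Cluster 2 violates single-peakedness, so the profile is not single-peaked on this axis.

no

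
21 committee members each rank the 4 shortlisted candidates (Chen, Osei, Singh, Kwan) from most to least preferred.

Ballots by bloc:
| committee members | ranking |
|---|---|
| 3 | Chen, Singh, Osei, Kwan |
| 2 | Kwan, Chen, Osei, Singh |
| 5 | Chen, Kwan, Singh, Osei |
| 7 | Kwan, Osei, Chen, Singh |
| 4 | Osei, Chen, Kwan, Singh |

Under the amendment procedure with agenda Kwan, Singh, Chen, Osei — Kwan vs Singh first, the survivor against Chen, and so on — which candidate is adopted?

Round 1: Kwan vs Singh — 18–3, Kwan advances.
Round 2: Kwan vs Chen — 9–12, Chen advances.
Round 3: Chen vs Osei — 10–11, Osei advances.
Osei survives the agenda.

Osei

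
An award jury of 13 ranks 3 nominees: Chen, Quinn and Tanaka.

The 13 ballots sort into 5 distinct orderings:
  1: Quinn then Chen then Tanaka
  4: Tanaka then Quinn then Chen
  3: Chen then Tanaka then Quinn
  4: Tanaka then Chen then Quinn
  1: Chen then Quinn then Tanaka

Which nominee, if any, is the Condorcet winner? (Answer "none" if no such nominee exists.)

Pairwise majorities:
Chen vs Quinn: Chen, 8–5.
Chen–Tanaka: Tanaka 8–5.
Quinn vs Tanaka: Tanaka wins 11–2.
Tanaka wins every pairwise contest, so Tanaka is the Condorcet winner.

Tanaka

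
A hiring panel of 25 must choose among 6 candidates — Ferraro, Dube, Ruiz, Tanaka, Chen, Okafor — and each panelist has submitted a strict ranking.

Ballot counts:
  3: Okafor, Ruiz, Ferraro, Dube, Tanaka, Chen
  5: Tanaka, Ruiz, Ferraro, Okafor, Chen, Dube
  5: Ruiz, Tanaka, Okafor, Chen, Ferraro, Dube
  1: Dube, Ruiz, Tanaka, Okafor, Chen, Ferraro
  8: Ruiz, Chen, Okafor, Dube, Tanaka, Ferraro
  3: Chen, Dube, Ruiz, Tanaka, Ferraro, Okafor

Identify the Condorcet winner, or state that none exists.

Ruiz

Check each pair by majority over 25 ballots:
Ferraro vs Dube: Ferraro, 13–12.
Ferraro vs Ruiz: Ruiz wins 25–0.
Ferraro vs Tanaka: Tanaka wins 22–3.
Ferraro–Chen: Chen 17–8.
Ferraro–Okafor: Okafor 17–8.
Dube–Ruiz: Ruiz 21–4.
Dube–Tanaka: Dube 15–10.
Dube vs Chen: Chen, 21–4.
Dube vs Okafor: Okafor wins 21–4.
Ruiz–Tanaka: Ruiz 20–5.
Ruiz–Chen: Ruiz 22–3.
Ruiz vs Okafor: Ruiz wins 22–3.
Tanaka vs Chen: Tanaka wins 14–11.
Tanaka vs Okafor: Tanaka, 14–11.
Chen vs Okafor: Okafor, 14–11.
Ruiz defeats every rival head-to-head and is the Condorcet winner.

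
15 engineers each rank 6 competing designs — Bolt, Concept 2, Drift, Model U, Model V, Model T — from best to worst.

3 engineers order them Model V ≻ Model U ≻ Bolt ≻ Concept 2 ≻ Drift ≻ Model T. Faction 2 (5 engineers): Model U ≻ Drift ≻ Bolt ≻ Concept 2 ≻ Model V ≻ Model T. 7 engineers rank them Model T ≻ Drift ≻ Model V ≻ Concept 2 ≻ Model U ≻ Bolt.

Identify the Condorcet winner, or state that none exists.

Pairwise majorities:
Bolt–Concept 2: Bolt 8–7.
Bolt vs Drift: Drift wins 12–3.
Bolt vs Model U: Model U wins 15–0.
Bolt–Model V: Model V 10–5.
Bolt vs Model T: 8 to 7, Bolt.
Concept 2 vs Drift: Drift, 12–3.
Concept 2 vs Model U: 7 for Concept 2, 8 for Model U — Model U by 8–7.
Concept 2–Model V: Model V 10–5.
Concept 2 vs Model T: 8 to 7, Concept 2.
Drift vs Model U: Drift is ranked higher on 7 ballots, Model U on 8. Model U wins 8–7.
Drift vs Model V: 5+7 = 12 for Drift, 3 for Model V — Drift by 12–3.
Drift vs Model T: 3+5 = 8 for Drift, 7 for Model T — Drift by 8–7.
Model U vs Model V: Model U is ranked higher on 5 ballots, Model V on 10. Model V wins 10–5.
Model U vs Model T: Model U preferred on 3+5 = 8 ballots; Model U wins 8–7.
Model V vs Model T: Model V preferred on 3+5 = 8 ballots; Model V wins 8–7.
Every design loses at least once (Bolt loses to Drift; Concept 2 loses to Bolt; Drift loses to Model U; Model U loses to Model V; Model V loses to Drift; Model T loses to Bolt). The majority relation contains the cycle Drift → Model V → Model U → Drift, so there is no Condorcet winner.

none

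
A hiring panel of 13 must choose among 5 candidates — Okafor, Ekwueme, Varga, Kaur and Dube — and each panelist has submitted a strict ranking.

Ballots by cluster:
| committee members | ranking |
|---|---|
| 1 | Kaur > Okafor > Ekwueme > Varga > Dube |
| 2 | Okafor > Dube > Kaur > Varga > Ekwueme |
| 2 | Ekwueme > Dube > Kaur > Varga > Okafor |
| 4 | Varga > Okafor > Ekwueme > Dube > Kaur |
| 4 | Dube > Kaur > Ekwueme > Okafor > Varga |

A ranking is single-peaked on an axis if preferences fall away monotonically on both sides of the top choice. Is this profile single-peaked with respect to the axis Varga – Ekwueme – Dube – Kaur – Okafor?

no

Axis positions: Varga=1, Ekwueme=2, Dube=3, Kaur=4, Okafor=5.
Cluster 1: ranking walks positions 4-5-2-1-3; Ekwueme is ranked above Dube even though Dube lies between Ekwueme and the peak Kaur on the axis — preferences dip and rise again. Not single-peaked.
Cluster 2: ranking walks positions 5-3-4-1-2; Dube is ranked above Kaur even though Kaur lies between Dube and the peak Okafor on the axis — preferences dip and rise again. Not single-peaked.
Cluster 3 (peak Ekwueme at position 2): ranking walks positions 2-3-4-1-5, expanding outward from the peak — single-peaked.
Cluster 4: ranking walks positions 1-5-2-3-4; Okafor is ranked above Ekwueme even though Ekwueme lies between Okafor and the peak Varga on the axis — preferences dip and rise again. Not single-peaked.
Cluster 5 (peak Dube at position 3): ranking walks positions 3-4-2-5-1, expanding outward from the peak — single-peaked.
Cluster 1 violates single-peakedness, so the profile is not single-peaked on this axis.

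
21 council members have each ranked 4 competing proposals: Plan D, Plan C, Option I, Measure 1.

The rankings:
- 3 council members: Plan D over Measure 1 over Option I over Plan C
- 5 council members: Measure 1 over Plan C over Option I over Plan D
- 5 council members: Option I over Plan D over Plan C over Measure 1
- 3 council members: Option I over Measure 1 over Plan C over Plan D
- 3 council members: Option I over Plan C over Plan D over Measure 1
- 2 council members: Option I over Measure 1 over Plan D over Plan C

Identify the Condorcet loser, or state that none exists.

none

Head-to-head results (21 council members):
Plan D vs Plan C: Plan C wins 11–10.
Plan D vs Option I: Option I wins 18–3.
Plan D vs Measure 1: Plan D wins 11–10.
Plan C vs Option I: 5 for Plan C, 16 for Option I — Option I by 16–5.
Plan C–Measure 1: Measure 1 13–8.
Option I vs Measure 1: 13 to 8, Option I.
No option is winless: Plan D beats Measure 1; Plan C beats Plan D; Option I beats Plan D; Measure 1 beats Plan C. There is no Condorcet loser.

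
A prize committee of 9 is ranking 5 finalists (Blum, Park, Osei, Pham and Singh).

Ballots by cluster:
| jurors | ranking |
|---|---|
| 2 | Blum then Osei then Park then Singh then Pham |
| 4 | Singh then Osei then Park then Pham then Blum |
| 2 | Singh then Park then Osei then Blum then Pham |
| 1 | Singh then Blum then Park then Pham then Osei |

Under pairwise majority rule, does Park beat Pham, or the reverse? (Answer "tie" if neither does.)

Ballots ranking Park above Pham: 2 + 4 + 2 + 1 = 9.
Ballots ranking Pham above Park: 9 − 9 = 0.
Park wins the head-to-head 9–0.

Park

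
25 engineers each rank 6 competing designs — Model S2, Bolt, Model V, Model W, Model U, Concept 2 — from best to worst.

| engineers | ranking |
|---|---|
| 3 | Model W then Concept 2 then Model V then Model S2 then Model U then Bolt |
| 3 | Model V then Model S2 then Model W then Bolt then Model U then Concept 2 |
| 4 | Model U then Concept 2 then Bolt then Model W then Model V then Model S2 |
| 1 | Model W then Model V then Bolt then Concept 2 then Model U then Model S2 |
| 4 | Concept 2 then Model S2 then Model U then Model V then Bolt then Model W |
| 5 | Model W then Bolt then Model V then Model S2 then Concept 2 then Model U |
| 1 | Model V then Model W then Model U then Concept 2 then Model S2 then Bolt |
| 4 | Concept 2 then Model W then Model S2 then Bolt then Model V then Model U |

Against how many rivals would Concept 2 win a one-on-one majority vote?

4

Concept 2 against each rival (25 engineers):
Concept 2 vs Model S2: Concept 2 preferred on 3+4+1+4+1+4 = 17 ballots; Concept 2 wins 17–8.
Concept 2–Bolt: Concept 2 16–9.
Concept 2 vs Model V: 3+4+4+4 = 15 for Concept 2, 10 for Model V — Concept 2 by 15–10.
Concept 2 vs Model W: Model W wins 13–12.
Concept 2–Model U: Concept 2 17–8.
Concept 2 beats Model S2, Bolt, Model V, Model U; loses to Model W — 4 pairwise wins.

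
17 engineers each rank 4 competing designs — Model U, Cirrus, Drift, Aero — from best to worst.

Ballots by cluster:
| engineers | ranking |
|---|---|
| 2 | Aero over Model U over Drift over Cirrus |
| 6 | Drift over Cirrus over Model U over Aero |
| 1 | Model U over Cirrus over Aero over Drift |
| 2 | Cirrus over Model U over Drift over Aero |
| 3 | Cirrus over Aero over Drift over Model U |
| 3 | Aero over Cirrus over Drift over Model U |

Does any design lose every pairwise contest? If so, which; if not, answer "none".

Head-to-head results (17 engineers):
Model U vs Cirrus: Model U is ranked higher on 2+1 = 3 ballots, Cirrus on 14. Cirrus wins 14–3.
Model U vs Drift: 5 to 12, Drift.
Model U vs Aero: 6+1+2 = 9 for Model U, 8 for Aero — Model U by 9–8.
Cirrus vs Drift: Cirrus is ranked higher on 1+2+3+3 = 9 ballots, Drift on 8. Cirrus wins 9–8.
Cirrus–Aero: Cirrus 12–5.
Drift vs Aero: 8 to 9, Aero.
Every design wins at least one matchup (Model U beats Aero; Cirrus beats Model U; Drift beats Model U; Aero beats Drift), so there is no Condorcet loser.

none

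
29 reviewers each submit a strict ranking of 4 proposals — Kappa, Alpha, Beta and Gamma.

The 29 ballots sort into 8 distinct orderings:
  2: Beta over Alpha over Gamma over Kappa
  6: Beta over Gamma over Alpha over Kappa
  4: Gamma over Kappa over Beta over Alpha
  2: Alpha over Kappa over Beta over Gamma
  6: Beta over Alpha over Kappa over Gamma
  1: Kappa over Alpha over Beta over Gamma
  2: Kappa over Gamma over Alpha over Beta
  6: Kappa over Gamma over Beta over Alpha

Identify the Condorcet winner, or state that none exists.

none

Pairwise majorities:
Kappa vs Alpha: 4+1+2+6 = 13 for Kappa, 16 for Alpha — Alpha by 16–13.
Kappa vs Beta: Kappa is ranked higher on 4+2+1+2+6 = 15 ballots, Beta on 14. Kappa wins 15–14.
Kappa vs Gamma: 17 to 12, Kappa.
Alpha vs Beta: 2+1+2 = 5 for Alpha, 24 for Beta — Beta by 24–5.
Alpha vs Gamma: Alpha preferred on 2+2+6+1 = 11 ballots; Gamma wins 18–11.
Beta vs Gamma: 17 to 12, Beta.
Every project loses at least once (Kappa loses to Alpha; Alpha loses to Beta; Beta loses to Kappa; Gamma loses to Kappa). The majority relation contains the cycle Kappa beats Beta beats Alpha beats Kappa, so there is no Condorcet winner.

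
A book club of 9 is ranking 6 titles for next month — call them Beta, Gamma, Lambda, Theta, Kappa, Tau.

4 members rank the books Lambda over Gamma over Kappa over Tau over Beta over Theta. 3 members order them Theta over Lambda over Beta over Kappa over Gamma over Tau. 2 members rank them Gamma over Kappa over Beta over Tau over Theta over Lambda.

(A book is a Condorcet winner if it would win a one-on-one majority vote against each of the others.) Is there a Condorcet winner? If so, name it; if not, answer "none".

none

Head-to-head results (9 members):
Beta vs Gamma: 3 for Beta, 6 for Gamma — Gamma by 6–3.
Beta vs Lambda: 2 to 7, Lambda.
Beta vs Theta: 6 to 3, Beta.
Beta vs Kappa: Beta is ranked higher on 3 ballots, Kappa on 6. Kappa wins 6–3.
Beta vs Tau: 5 to 4, Beta.
Gamma vs Lambda: Gamma preferred on 2 ballots; Lambda wins 7–2.
Gamma vs Theta: 4+2 = 6 for Gamma, 3 for Theta — Gamma by 6–3.
Gamma vs Kappa: Gamma preferred on 4+2 = 6 ballots; Gamma wins 6–3.
Gamma vs Tau: 4+3+2 = 9 for Gamma, 0 for Tau — Gamma by 9–0.
Lambda vs Theta: 4 to 5, Theta.
Lambda vs Kappa: 7 to 2, Lambda.
Lambda vs Tau: 4+3 = 7 for Lambda, 2 for Tau — Lambda by 7–2.
Theta vs Kappa: Theta is ranked higher on 3 ballots, Kappa on 6. Kappa wins 6–3.
Theta vs Tau: 3 for Theta, 6 for Tau — Tau by 6–3.
Kappa vs Tau: Kappa is ranked higher on 4+3+2 = 9 ballots, Tau on 0. Kappa wins 9–0.
Each book drops at least one matchup (Beta loses to Gamma; Gamma loses to Lambda; Lambda loses to Theta; Theta loses to Beta; Kappa loses to Gamma; Tau loses to Beta); the cycle Beta > Theta > Lambda > Beta rules out a Condorcet winner.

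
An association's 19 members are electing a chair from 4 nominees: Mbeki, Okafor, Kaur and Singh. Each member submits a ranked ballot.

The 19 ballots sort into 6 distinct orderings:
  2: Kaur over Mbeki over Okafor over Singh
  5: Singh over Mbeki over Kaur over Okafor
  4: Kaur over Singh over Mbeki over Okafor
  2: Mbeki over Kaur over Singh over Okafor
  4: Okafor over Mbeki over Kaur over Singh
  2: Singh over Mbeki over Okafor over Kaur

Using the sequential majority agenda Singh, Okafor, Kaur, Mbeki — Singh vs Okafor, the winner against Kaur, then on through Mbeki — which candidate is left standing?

Round 1: Singh vs Okafor — 13–6, Singh advances.
Round 2: Singh vs Kaur — 7–12, Kaur advances.
Round 3: Kaur vs Mbeki — 6–13, Mbeki advances.
The agenda winner is Mbeki.

Mbeki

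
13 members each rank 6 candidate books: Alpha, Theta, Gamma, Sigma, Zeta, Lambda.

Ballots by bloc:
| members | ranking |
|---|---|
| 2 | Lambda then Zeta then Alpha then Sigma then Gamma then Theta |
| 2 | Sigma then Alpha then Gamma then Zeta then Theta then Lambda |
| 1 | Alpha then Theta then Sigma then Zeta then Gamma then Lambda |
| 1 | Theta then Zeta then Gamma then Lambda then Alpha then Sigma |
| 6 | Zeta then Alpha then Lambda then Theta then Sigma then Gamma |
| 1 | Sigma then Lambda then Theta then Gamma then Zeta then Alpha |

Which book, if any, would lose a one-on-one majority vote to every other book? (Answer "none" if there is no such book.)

Gamma

Pairwise majorities:
Alpha–Theta: Alpha 11–2.
Alpha vs Gamma: Alpha wins 11–2.
Alpha–Sigma: Alpha 10–3.
Alpha vs Zeta: Zeta, 10–3.
Alpha vs Lambda: 2+1+6 = 9 for Alpha, 4 for Lambda — Alpha by 9–4.
Theta vs Gamma: Theta, 9–4.
Theta vs Sigma: 1+1+6 = 8 for Theta, 5 for Sigma — Theta by 8–5.
Theta vs Zeta: 3 to 10, Zeta.
Theta–Lambda: Lambda 9–4.
Gamma vs Sigma: 1 for Gamma, 12 for Sigma — Sigma by 12–1.
Gamma vs Zeta: 2+1 = 3 for Gamma, 10 for Zeta — Zeta by 10–3.
Gamma vs Lambda: 4 to 9, Lambda.
Sigma vs Zeta: Zeta, 9–4.
Sigma vs Lambda: Lambda, 9–4.
Zeta vs Lambda: Zeta preferred on 2+1+1+6 = 10 ballots; Zeta wins 10–3.
Gamma loses to every other book — it is the Condorcet loser.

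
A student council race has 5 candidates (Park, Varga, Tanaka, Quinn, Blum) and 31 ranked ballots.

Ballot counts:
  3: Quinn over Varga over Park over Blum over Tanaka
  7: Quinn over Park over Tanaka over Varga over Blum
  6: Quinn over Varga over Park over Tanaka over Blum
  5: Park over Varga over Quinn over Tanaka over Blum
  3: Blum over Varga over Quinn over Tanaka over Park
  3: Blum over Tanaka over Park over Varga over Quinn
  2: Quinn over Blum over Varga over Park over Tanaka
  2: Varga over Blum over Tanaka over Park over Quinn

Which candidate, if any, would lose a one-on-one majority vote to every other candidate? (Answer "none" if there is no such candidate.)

Pairwise majorities:
Park vs Varga: Park is ranked higher on 7+5+3 = 15 ballots, Varga on 16. Varga wins 16–15.
Park vs Tanaka: 23 to 8, Park.
Park–Quinn: Quinn 21–10.
Park vs Blum: Park wins 21–10.
Varga vs Tanaka: Varga, 21–10.
Varga vs Quinn: 5+3+3+2 = 13 for Varga, 18 for Quinn — Quinn by 18–13.
Varga vs Blum: Varga wins 23–8.
Tanaka vs Quinn: 5 to 26, Quinn.
Tanaka–Blum: Tanaka 18–13.
Quinn vs Blum: Quinn, 23–8.
Blum loses to every other candidate — it is the Condorcet loser.

Blum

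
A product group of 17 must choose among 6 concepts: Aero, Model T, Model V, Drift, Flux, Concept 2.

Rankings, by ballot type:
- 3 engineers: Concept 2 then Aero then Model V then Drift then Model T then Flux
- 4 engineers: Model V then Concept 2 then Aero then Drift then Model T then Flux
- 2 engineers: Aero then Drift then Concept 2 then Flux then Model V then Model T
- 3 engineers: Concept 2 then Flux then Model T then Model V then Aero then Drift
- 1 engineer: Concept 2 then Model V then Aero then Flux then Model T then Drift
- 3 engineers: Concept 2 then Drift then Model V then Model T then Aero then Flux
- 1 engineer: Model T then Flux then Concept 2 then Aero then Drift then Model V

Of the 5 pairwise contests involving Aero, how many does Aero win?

3

Aero against each rival (17 engineers):
Aero vs Model T: Aero wins 10–7.
Aero vs Model V: 6 to 11, Model V.
Aero vs Drift: Aero wins 14–3.
Aero vs Flux: Aero, 13–4.
Aero vs Concept 2: 2 for Aero, 15 for Concept 2 — Concept 2 by 15–2.
Aero beats Model T, Drift, Flux; loses to Model V, Concept 2 — 3 pairwise wins.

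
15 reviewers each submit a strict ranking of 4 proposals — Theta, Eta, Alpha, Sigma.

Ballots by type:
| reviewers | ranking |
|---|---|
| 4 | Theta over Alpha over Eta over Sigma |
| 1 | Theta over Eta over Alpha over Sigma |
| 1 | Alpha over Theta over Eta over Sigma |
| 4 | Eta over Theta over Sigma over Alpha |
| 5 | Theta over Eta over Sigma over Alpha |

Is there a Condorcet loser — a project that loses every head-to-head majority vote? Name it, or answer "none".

Alpha

Head-to-head results (15 reviewers):
Theta vs Eta: 11 to 4, Theta.
Theta vs Alpha: Theta, 14–1.
Theta vs Sigma: Theta is ranked higher on 4+1+1+4+5 = 15 ballots, Sigma on 0. Theta wins 15–0.
Eta vs Alpha: Eta wins 10–5.
Eta vs Sigma: Eta preferred on 4+1+1+4+5 = 15 ballots; Eta wins 15–0.
Alpha vs Sigma: Sigma wins 9–6.
Alpha loses to every other project — it is the Condorcet loser.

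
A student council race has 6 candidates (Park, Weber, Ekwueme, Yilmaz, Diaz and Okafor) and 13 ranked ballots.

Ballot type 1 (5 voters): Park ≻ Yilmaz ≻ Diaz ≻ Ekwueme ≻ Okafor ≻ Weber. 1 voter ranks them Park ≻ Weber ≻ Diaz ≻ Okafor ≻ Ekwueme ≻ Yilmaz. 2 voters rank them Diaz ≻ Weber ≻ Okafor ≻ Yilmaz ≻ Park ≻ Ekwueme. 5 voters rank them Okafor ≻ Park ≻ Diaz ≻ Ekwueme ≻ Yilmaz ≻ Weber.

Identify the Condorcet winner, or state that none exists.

none

Head-to-head results (13 voters):
Park vs Weber: Park wins 11–2.
Park vs Ekwueme: Park, 13–0.
Park vs Yilmaz: Park wins 11–2.
Park vs Diaz: Park, 11–2.
Park vs Okafor: Okafor wins 7–6.
Weber vs Ekwueme: Ekwueme, 10–3.
Weber vs Yilmaz: Yilmaz, 10–3.
Weber–Diaz: Diaz 12–1.
Weber vs Okafor: Okafor, 10–3.
Ekwueme vs Yilmaz: Yilmaz wins 7–6.
Ekwueme vs Diaz: Diaz, 13–0.
Ekwueme vs Okafor: Okafor wins 8–5.
Yilmaz vs Diaz: Diaz wins 8–5.
Yilmaz vs Okafor: Okafor, 8–5.
Diaz vs Okafor: Diaz, 8–5.
Each candidate drops at least one matchup (Park loses to Okafor; Weber loses to Park; Ekwueme loses to Park; Yilmaz loses to Park; Diaz loses to Park; Okafor loses to Diaz); the cycle Park beats Diaz beats Okafor beats Park rules out a Condorcet winner.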